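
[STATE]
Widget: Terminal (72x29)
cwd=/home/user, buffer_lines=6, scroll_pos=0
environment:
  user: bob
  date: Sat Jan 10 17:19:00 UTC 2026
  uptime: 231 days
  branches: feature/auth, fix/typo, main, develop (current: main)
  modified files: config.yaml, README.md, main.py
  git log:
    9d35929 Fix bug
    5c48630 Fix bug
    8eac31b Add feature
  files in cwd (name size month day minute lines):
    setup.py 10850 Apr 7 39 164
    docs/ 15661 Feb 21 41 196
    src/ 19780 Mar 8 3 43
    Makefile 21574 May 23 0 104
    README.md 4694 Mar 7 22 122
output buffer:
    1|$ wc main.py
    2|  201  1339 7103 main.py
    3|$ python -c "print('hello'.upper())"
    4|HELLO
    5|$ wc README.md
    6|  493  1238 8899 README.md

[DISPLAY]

$ wc main.py                                                            
  201  1339 7103 main.py                                                
$ python -c "print('hello'.upper())"                                    
HELLO                                                                   
$ wc README.md                                                          
  493  1238 8899 README.md                                              
$ █                                                                     
                                                                        
                                                                        
                                                                        
                                                                        
                                                                        
                                                                        
                                                                        
                                                                        
                                                                        
                                                                        
                                                                        
                                                                        
                                                                        
                                                                        
                                                                        
                                                                        
                                                                        
                                                                        
                                                                        
                                                                        
                                                                        
                                                                        


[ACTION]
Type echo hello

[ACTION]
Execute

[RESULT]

$ wc main.py                                                            
  201  1339 7103 main.py                                                
$ python -c "print('hello'.upper())"                                    
HELLO                                                                   
$ wc README.md                                                          
  493  1238 8899 README.md                                              
$ echo hello                                                            
hello                                                                   
$ █                                                                     
                                                                        
                                                                        
                                                                        
                                                                        
                                                                        
                                                                        
                                                                        
                                                                        
                                                                        
                                                                        
                                                                        
                                                                        
                                                                        
                                                                        
                                                                        
                                                                        
                                                                        
                                                                        
                                                                        
                                                                        


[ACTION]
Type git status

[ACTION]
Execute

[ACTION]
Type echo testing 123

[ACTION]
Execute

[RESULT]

$ wc main.py                                                            
  201  1339 7103 main.py                                                
$ python -c "print('hello'.upper())"                                    
HELLO                                                                   
$ wc README.md                                                          
  493  1238 8899 README.md                                              
$ echo hello                                                            
hello                                                                   
$ git status                                                            
On branch main                                                          
Changes not staged for commit:                                          
                                                                        
        modified:   config.yaml                                         
        modified:   README.md                                           
        modified:   main.py                                             
$ echo testing 123                                                      
testing 123                                                             
$ █                                                                     
                                                                        
                                                                        
                                                                        
                                                                        
                                                                        
                                                                        
                                                                        
                                                                        
                                                                        
                                                                        
                                                                        


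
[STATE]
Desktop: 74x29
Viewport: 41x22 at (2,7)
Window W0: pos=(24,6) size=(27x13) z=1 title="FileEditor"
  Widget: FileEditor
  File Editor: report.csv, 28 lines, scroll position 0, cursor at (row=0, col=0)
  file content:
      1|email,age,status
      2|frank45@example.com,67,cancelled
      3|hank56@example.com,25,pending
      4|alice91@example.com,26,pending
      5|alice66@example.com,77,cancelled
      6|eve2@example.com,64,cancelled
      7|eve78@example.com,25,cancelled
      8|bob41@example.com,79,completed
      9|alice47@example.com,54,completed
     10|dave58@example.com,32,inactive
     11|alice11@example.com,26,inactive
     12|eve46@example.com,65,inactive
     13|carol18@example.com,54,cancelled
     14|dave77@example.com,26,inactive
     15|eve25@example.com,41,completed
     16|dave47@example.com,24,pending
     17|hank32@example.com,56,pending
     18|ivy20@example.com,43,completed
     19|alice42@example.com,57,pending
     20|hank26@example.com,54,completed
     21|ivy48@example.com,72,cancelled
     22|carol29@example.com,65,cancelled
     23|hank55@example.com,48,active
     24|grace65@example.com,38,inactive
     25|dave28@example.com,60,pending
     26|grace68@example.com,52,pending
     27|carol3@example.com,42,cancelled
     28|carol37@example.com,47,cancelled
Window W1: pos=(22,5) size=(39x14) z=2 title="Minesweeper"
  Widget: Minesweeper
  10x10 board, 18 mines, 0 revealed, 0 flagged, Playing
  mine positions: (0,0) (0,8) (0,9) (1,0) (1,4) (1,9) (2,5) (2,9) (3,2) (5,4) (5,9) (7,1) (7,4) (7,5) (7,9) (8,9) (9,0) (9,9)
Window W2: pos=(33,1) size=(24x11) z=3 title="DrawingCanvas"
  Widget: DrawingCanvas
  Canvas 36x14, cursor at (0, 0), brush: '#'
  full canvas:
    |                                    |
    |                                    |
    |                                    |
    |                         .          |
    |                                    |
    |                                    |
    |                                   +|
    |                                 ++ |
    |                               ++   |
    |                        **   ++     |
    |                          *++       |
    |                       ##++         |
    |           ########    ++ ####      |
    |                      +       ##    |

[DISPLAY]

                    ┠──────────┃         
                    ┃■■■■■■■■■■┃         
                    ┃■■■■■■■■■■┃         
                    ┃■■■■■■■■■■┃         
                    ┃■■■■■■■■■■┗━━━━━━━━━
                    ┃■■■■■■■■■■          
                    ┃■■■■■■■■■■          
                    ┃■■■■■■■■■■          
                    ┃■■■■■■■■■■          
                    ┃■■■■■■■■■■          
                    ┃■■■■■■■■■■          
                    ┗━━━━━━━━━━━━━━━━━━━━
                                         
                                         
                                         
                                         
                                         
                                         
                                         
                                         
                                         
                                         


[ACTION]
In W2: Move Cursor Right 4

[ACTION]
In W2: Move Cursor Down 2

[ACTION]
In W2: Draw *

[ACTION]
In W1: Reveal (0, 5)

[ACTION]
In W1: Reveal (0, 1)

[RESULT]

                    ┠──────────┃         
                    ┃■2■■■1■■■■┃         
                    ┃■■■■■■■■■■┃         
                    ┃■■■■■■■■■■┃         
                    ┃■■■■■■■■■■┗━━━━━━━━━
                    ┃■■■■■■■■■■          
                    ┃■■■■■■■■■■          
                    ┃■■■■■■■■■■          
                    ┃■■■■■■■■■■          
                    ┃■■■■■■■■■■          
                    ┃■■■■■■■■■■          
                    ┗━━━━━━━━━━━━━━━━━━━━
                                         
                                         
                                         
                                         
                                         
                                         
                                         
                                         
                                         
                                         


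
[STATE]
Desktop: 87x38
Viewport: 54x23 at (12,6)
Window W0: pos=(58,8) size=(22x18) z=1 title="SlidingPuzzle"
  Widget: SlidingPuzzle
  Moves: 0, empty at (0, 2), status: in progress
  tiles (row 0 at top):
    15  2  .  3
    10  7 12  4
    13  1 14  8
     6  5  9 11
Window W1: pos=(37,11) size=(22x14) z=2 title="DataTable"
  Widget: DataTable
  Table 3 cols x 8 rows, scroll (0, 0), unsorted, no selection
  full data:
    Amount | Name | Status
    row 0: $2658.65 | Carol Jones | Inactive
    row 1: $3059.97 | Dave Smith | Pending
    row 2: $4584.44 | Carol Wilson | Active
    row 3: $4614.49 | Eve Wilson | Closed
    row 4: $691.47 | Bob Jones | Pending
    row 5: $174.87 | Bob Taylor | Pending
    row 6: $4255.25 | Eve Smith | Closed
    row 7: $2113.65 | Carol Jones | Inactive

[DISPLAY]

                                                      
                                                      
                                              ┏━━━━━━━
                                              ┃ Slidin
                                              ┠───────
                         ┏━━━━━━━━━━━━━━━━━━━━┓┌────┬─
                         ┃ DataTable          ┃│ 15 │ 
                         ┠────────────────────┨├────┼─
                         ┃Amount  │Name       ┃│ 10 │ 
                         ┃────────┼───────────┃├────┼─
                         ┃$2658.65│Carol Jones┃│ 13 │ 
                         ┃$3059.97│Dave Smith ┃├────┼─
                         ┃$4584.44│Carol Wilso┃│  6 │ 
                         ┃$4614.49│Eve Wilson ┃└────┴─
                         ┃$691.47 │Bob Jones  ┃Moves: 
                         ┃$174.87 │Bob Taylor ┃       
                         ┃$4255.25│Eve Smith  ┃       
                         ┃$2113.65│Carol Jones┃       
                         ┗━━━━━━━━━━━━━━━━━━━━┛       
                                              ┗━━━━━━━
                                                      
                                                      
                                                      


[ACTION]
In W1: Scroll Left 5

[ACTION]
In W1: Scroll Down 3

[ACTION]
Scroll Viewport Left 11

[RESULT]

                                                      
                                                      
                                                      
                                                      
                                                      
                                    ┏━━━━━━━━━━━━━━━━━
                                    ┃ DataTable       
                                    ┠─────────────────
                                    ┃Amount  │Name    
                                    ┃────────┼────────
                                    ┃$2658.65│Carol Jo
                                    ┃$3059.97│Dave Smi
                                    ┃$4584.44│Carol Wi
                                    ┃$4614.49│Eve Wils
                                    ┃$691.47 │Bob Jone
                                    ┃$174.87 │Bob Tayl
                                    ┃$4255.25│Eve Smit
                                    ┃$2113.65│Carol Jo
                                    ┗━━━━━━━━━━━━━━━━━
                                                      
                                                      
                                                      
                                                      


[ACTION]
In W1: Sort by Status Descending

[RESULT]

                                                      
                                                      
                                                      
                                                      
                                                      
                                    ┏━━━━━━━━━━━━━━━━━
                                    ┃ DataTable       
                                    ┠─────────────────
                                    ┃Amount  │Name    
                                    ┃────────┼────────
                                    ┃$3059.97│Dave Smi
                                    ┃$691.47 │Bob Jone
                                    ┃$174.87 │Bob Tayl
                                    ┃$2658.65│Carol Jo
                                    ┃$2113.65│Carol Jo
                                    ┃$4614.49│Eve Wils
                                    ┃$4255.25│Eve Smit
                                    ┃$4584.44│Carol Wi
                                    ┗━━━━━━━━━━━━━━━━━
                                                      
                                                      
                                                      
                                                      


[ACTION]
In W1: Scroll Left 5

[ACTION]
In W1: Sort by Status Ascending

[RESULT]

                                                      
                                                      
                                                      
                                                      
                                                      
                                    ┏━━━━━━━━━━━━━━━━━
                                    ┃ DataTable       
                                    ┠─────────────────
                                    ┃Amount  │Name    
                                    ┃────────┼────────
                                    ┃$4584.44│Carol Wi
                                    ┃$4614.49│Eve Wils
                                    ┃$4255.25│Eve Smit
                                    ┃$2658.65│Carol Jo
                                    ┃$2113.65│Carol Jo
                                    ┃$3059.97│Dave Smi
                                    ┃$691.47 │Bob Jone
                                    ┃$174.87 │Bob Tayl
                                    ┗━━━━━━━━━━━━━━━━━
                                                      
                                                      
                                                      
                                                      


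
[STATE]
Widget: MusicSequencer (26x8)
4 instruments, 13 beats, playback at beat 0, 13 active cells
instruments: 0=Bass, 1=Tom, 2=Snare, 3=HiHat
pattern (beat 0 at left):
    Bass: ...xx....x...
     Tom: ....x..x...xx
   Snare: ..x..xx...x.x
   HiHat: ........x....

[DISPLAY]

      ▼123456789012       
  Bass···██····█···       
   Tom····█··█···██       
 Snare··█··██···█·█       
 HiHat········█····       
                          
                          
                          


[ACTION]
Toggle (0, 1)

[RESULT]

      ▼123456789012       
  Bass·█·██····█···       
   Tom····█··█···██       
 Snare··█··██···█·█       
 HiHat········█····       
                          
                          
                          


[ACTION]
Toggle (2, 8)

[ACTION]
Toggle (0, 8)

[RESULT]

      ▼123456789012       
  Bass·█·██···██···       
   Tom····█··█···██       
 Snare··█··██·█·█·█       
 HiHat········█····       
                          
                          
                          


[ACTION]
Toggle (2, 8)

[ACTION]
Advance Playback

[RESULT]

      0▼23456789012       
  Bass·█·██···██···       
   Tom····█··█···██       
 Snare··█··██···█·█       
 HiHat········█····       
                          
                          
                          


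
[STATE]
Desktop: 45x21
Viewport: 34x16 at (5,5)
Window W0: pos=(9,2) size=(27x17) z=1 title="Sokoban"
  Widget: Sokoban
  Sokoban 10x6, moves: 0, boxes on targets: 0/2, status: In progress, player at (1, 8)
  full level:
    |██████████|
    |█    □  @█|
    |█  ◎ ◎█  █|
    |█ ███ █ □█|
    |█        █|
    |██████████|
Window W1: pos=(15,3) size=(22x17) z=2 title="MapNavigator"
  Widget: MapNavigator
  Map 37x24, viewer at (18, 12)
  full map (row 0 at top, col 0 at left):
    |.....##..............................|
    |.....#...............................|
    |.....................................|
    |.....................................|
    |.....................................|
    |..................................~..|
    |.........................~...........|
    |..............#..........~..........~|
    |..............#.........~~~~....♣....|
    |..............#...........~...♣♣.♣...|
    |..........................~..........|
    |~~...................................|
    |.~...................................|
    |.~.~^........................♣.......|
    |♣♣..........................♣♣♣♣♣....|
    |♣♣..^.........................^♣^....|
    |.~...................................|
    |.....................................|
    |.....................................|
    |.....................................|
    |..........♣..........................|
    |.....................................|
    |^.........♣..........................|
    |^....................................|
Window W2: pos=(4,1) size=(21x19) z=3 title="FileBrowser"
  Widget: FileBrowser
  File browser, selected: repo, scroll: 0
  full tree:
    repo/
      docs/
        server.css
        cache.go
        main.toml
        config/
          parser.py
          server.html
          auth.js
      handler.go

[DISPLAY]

    [+] docs/      ┃───────────┨  
    handler.go     ┃........~..┃  
                   ┃........~..┃  
                   ┃.......~~~~┃  
                   ┃.........~.┃  
                   ┃.........~.┃  
                   ┃...........┃  
                   ┃.@.........┃  
                   ┃...........┃  
                   ┃...........┃  
                   ┃...........┃  
                   ┃...........┃  
                   ┃...........┃  
                   ┃...........┃  
━━━━━━━━━━━━━━━━━━━┛━━━━━━━━━━━┛  
                                  


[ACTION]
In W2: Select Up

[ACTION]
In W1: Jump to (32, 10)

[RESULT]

    [+] docs/      ┃───────────┨  
    handler.go     ┃......     ┃  
                   ┃...~..     ┃  
                   ┃......     ┃  
                   ┃.....~     ┃  
                   ┃.♣....     ┃  
                   ┃♣.♣...     ┃  
                   ┃.@....     ┃  
                   ┃......     ┃  
                   ┃......     ┃  
                   ┃......     ┃  
                   ┃♣♣....     ┃  
                   ┃♣^....     ┃  
                   ┃......     ┃  
━━━━━━━━━━━━━━━━━━━┛━━━━━━━━━━━┛  
                                  


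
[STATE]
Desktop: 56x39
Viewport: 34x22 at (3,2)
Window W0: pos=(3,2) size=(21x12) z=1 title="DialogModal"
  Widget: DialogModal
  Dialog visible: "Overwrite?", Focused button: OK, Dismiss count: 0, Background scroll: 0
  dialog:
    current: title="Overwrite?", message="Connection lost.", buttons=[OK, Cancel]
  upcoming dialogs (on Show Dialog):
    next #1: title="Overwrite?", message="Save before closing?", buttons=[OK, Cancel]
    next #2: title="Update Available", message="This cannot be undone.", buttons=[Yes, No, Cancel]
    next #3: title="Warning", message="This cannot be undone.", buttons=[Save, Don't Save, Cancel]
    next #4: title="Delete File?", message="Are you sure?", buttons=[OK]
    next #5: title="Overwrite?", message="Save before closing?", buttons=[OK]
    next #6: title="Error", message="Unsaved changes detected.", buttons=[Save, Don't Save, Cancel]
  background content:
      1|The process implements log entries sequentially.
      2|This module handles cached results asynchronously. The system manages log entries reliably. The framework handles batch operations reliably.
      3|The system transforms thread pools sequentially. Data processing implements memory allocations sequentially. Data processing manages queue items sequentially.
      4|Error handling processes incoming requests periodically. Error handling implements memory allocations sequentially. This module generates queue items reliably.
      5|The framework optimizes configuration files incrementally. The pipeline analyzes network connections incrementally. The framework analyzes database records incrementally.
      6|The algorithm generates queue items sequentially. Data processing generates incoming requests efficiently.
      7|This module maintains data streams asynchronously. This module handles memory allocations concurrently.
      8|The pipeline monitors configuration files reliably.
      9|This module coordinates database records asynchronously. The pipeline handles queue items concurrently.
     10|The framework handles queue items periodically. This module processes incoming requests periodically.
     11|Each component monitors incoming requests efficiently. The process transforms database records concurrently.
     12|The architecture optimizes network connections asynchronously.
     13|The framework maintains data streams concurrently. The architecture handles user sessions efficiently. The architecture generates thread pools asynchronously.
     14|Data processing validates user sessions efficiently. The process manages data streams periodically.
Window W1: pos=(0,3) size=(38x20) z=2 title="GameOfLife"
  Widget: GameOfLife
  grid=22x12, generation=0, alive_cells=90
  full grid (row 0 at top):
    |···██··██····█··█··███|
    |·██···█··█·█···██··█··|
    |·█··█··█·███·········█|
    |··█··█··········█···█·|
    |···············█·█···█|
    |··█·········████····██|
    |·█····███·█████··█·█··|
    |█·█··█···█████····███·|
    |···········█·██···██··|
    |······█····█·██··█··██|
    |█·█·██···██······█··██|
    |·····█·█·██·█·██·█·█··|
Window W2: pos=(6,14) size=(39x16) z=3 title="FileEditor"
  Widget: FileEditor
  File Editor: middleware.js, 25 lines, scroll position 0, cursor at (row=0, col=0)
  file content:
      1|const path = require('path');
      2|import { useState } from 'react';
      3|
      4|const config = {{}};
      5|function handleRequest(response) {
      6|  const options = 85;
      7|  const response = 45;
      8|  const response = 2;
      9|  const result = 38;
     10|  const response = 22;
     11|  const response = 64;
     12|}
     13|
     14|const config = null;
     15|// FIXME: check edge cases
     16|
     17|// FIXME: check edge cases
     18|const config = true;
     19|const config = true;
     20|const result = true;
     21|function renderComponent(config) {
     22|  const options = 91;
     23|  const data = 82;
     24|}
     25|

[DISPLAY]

┏━━━━━━━━━━━━━━━━━━━┓             
━━━━━━━━━━━━━━━━━━━━━━━━━━━━━━━━━━
ameOfLife                         
──────────────────────────────────
n: 0                              
·██··██····█··█··███              
█···█··█·█···██··█··              
··█··█·███·········█              
█··█··········█···█·              
·············█·█···█              
█·········████····██              
····███·█████··█·█··              
█··┏━━━━━━━━━━━━━━━━━━━━━━━━━━━━━━
···┃ FileEditor                   
···┠──────────────────────────────
█·█┃█onst path = require('path'); 
···┃import { useState } from 'reac
   ┃                              
   ┃const config = {{}};          
   ┃function handleRequest(respons
━━━┃  const options = 85;         
   ┃  const response = 45;        


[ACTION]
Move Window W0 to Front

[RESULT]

┏━━━━━━━━━━━━━━━━━━━┓             
┃ DialogModal       ┃━━━━━━━━━━━━━
┠───────────────────┨             
┃The process impleme┃─────────────
┃Th┌─────────────┐es┃             
┃Th│  Overwrite? │or┃             
┃Er│Connection lo│oc┃             
┃Th│[OK]  Cancel │im┃             
┃Th└─────────────┘er┃             
┃This module maintai┃             
┃The pipeline monito┃             
┗━━━━━━━━━━━━━━━━━━━┛             
█··┏━━━━━━━━━━━━━━━━━━━━━━━━━━━━━━
···┃ FileEditor                   
···┠──────────────────────────────
█·█┃█onst path = require('path'); 
···┃import { useState } from 'reac
   ┃                              
   ┃const config = {{}};          
   ┃function handleRequest(respons
━━━┃  const options = 85;         
   ┃  const response = 45;        


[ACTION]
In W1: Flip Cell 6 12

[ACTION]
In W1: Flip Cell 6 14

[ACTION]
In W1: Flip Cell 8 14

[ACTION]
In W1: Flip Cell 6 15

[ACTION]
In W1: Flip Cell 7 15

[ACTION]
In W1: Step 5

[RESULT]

┏━━━━━━━━━━━━━━━━━━━┓             
┃ DialogModal       ┃━━━━━━━━━━━━━
┠───────────────────┨             
┃The process impleme┃─────────────
┃Th┌─────────────┐es┃             
┃Th│  Overwrite? │or┃             
┃Er│Connection lo│oc┃             
┃Th│[OK]  Cancel │im┃             
┃Th└─────────────┘er┃             
┃This module maintai┃             
┃The pipeline monito┃             
┗━━━━━━━━━━━━━━━━━━━┛             
█··┏━━━━━━━━━━━━━━━━━━━━━━━━━━━━━━
··█┃ FileEditor                   
··█┠──────────────────────────────
···┃█onst path = require('path'); 
···┃import { useState } from 'reac
   ┃                              
   ┃const config = {{}};          
   ┃function handleRequest(respons
━━━┃  const options = 85;         
   ┃  const response = 45;        


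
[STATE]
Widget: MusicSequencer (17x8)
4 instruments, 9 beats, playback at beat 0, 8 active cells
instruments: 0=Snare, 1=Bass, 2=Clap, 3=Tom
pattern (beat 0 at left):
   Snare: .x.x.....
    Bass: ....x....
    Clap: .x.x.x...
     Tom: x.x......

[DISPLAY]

      ▼12345678  
 Snare·█·█·····  
  Bass····█····  
  Clap·█·█·█···  
   Tom█·█······  
                 
                 
                 


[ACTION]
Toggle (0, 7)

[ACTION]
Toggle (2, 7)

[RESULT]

      ▼12345678  
 Snare·█·█···█·  
  Bass····█····  
  Clap·█·█·█·█·  
   Tom█·█······  
                 
                 
                 


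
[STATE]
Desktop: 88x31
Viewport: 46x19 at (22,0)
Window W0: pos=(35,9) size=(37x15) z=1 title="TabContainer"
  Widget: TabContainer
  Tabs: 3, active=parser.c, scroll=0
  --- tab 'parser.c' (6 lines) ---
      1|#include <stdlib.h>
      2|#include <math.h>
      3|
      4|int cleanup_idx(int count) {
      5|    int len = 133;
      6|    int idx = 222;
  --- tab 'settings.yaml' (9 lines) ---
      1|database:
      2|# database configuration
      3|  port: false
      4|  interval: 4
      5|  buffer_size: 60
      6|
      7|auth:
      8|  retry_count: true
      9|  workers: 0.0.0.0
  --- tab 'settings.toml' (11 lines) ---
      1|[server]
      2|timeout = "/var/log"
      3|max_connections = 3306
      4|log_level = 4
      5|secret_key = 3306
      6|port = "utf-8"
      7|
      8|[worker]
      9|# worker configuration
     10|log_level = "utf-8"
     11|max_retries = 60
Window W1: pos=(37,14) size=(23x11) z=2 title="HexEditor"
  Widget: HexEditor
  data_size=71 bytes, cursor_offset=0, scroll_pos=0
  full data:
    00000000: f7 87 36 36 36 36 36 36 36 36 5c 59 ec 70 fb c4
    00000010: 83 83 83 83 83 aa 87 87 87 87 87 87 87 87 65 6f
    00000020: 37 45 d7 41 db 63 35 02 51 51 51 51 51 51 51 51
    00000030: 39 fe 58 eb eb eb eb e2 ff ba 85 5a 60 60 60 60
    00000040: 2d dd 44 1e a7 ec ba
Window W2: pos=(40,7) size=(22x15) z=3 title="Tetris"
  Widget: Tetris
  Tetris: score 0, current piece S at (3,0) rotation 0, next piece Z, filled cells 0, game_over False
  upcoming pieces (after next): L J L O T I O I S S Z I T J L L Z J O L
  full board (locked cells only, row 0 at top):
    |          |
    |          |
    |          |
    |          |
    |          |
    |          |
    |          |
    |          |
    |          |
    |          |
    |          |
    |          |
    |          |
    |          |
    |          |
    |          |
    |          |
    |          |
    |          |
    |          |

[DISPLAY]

                                              
                                              
                                              
                                              
                                              
                                              
                                              
                  ┏━━━━━━━━━━━━━━━━━━━━┓      
                  ┃ Tetris             ┃      
             ┏━━━━┠────────────────────┨━━━━━━
             ┃ Tab┃          │Next:    ┃      
             ┠────┃          │▓▓       ┃──────
             ┃[par┃          │ ▓▓      ┃│ sett
             ┃────┃          │         ┃──────
             ┃#┏━━┃          │         ┃      
             ┃#┃ H┃          │         ┃      
             ┃ ┠──┃          │Score:   ┃      
             ┃i┃00┃          │0        ┃ {    
             ┃ ┃00┃          │         ┃      


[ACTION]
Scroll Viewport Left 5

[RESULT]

                                              
                                              
                                              
                                              
                                              
                                              
                                              
                       ┏━━━━━━━━━━━━━━━━━━━━┓ 
                       ┃ Tetris             ┃ 
                  ┏━━━━┠────────────────────┨━
                  ┃ Tab┃          │Next:    ┃ 
                  ┠────┃          │▓▓       ┃─
                  ┃[par┃          │ ▓▓      ┃│
                  ┃────┃          │         ┃─
                  ┃#┏━━┃          │         ┃ 
                  ┃#┃ H┃          │         ┃ 
                  ┃ ┠──┃          │Score:   ┃ 
                  ┃i┃00┃          │0        ┃ 
                  ┃ ┃00┃          │         ┃ 


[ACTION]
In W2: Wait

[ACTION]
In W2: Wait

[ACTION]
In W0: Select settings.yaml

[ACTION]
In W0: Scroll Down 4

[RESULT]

                                              
                                              
                                              
                                              
                                              
                                              
                                              
                       ┏━━━━━━━━━━━━━━━━━━━━┓ 
                       ┃ Tetris             ┃ 
                  ┏━━━━┠────────────────────┨━
                  ┃ Tab┃          │Next:    ┃ 
                  ┠────┃          │▓▓       ┃─
                  ┃ par┃          │ ▓▓      ┃│
                  ┃────┃          │         ┃─
                  ┃ ┏━━┃          │         ┃ 
                  ┃ ┃ H┃          │         ┃ 
                  ┃a┠──┃          │Score:   ┃ 
                  ┃ ┃00┃          │0        ┃ 
                  ┃ ┃00┃          │         ┃ 


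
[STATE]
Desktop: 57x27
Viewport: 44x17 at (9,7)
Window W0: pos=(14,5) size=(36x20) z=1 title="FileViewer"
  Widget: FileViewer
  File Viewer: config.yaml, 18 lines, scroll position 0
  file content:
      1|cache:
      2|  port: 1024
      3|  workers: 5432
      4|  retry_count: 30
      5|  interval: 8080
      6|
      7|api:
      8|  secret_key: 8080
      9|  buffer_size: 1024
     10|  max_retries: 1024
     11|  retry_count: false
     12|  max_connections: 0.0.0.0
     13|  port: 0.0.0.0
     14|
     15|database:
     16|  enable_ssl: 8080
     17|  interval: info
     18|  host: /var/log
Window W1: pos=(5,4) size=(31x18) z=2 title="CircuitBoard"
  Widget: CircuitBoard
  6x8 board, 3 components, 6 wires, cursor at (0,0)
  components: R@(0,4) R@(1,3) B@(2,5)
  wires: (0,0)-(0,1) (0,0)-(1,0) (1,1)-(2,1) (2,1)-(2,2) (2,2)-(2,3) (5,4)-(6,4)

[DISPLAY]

0 1 2 3 4 5               ┃─────────────┨   
[.]─ ·           R        ┃            ▲┃   
 │                        ┃            █┃   
 ·   ·       R            ┃            ░┃   
     │                    ┃            ░┃   
     · ─ · ─ ·       B    ┃            ░┃   
                          ┃            ░┃   
                          ┃            ░┃   
                          ┃            ░┃   
                          ┃            ░┃   
                          ┃            ░┃   
                 ·        ┃            ░┃   
                 │        ┃0.0.0       ░┃   
                 ·        ┃            ░┃   
━━━━━━━━━━━━━━━━━━━━━━━━━━┛            ░┃   
     ┃database:                        ░┃   
     ┃  enable_ssl: 8080               ▼┃   


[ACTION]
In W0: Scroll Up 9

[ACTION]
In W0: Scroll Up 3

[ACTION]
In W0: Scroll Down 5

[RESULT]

0 1 2 3 4 5               ┃─────────────┨   
[.]─ ·           R        ┃            ▲┃   
 │                        ┃            ░┃   
 ·   ·       R            ┃            ░┃   
     │                    ┃            ░┃   
     · ─ · ─ ·       B    ┃            ░┃   
                          ┃            ░┃   
                          ┃            ░┃   
                          ┃            ░┃   
                          ┃            ░┃   
                          ┃0.0.0       ░┃   
                 ·        ┃            ░┃   
                 │        ┃            ░┃   
                 ·        ┃            ░┃   
━━━━━━━━━━━━━━━━━━━━━━━━━━┛            ░┃   
     ┃  interval: info                 █┃   
     ┃  host: /var/log                 ▼┃   


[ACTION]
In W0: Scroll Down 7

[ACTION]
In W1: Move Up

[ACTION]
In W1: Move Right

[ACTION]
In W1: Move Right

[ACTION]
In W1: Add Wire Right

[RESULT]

0 1 2 3 4 5               ┃─────────────┨   
 · ─ ·  [.]─ ·   R        ┃            ▲┃   
 │                        ┃            ░┃   
 ·   ·       R            ┃            ░┃   
     │                    ┃            ░┃   
     · ─ · ─ ·       B    ┃            ░┃   
                          ┃            ░┃   
                          ┃            ░┃   
                          ┃            ░┃   
                          ┃            ░┃   
                          ┃0.0.0       ░┃   
                 ·        ┃            ░┃   
                 │        ┃            ░┃   
                 ·        ┃            ░┃   
━━━━━━━━━━━━━━━━━━━━━━━━━━┛            ░┃   
     ┃  interval: info                 █┃   
     ┃  host: /var/log                 ▼┃   
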